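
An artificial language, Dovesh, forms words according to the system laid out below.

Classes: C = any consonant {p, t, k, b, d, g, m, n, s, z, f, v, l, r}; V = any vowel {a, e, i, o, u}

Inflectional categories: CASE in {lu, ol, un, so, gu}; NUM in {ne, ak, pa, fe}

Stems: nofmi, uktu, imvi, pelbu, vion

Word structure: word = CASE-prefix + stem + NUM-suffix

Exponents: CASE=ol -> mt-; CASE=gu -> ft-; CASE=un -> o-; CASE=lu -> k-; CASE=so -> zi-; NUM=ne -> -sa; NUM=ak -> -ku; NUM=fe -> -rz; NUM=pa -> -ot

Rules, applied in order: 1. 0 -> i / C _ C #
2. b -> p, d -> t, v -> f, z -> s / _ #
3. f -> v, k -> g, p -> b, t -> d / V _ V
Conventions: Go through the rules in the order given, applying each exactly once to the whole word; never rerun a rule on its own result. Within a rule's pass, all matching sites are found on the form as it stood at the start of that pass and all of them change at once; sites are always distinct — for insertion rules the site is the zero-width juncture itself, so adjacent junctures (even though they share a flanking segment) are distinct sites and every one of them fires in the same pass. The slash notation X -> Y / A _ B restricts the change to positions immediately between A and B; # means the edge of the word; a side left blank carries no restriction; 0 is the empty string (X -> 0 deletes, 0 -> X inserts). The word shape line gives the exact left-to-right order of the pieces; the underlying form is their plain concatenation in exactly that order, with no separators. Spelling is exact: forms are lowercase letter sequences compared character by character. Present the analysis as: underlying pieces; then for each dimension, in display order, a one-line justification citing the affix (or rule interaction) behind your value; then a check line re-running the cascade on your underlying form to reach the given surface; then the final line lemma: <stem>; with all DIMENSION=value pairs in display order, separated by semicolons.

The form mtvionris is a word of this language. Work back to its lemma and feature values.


underlying: mt-vion-rz
CASE=ol - signalled by the affix mt-
NUM=fe - signalled by the affix -rz
check: mtvionrz -> mtvionriz -> mtvionris -> mtvionris
lemma: vion; CASE=ol; NUM=fe


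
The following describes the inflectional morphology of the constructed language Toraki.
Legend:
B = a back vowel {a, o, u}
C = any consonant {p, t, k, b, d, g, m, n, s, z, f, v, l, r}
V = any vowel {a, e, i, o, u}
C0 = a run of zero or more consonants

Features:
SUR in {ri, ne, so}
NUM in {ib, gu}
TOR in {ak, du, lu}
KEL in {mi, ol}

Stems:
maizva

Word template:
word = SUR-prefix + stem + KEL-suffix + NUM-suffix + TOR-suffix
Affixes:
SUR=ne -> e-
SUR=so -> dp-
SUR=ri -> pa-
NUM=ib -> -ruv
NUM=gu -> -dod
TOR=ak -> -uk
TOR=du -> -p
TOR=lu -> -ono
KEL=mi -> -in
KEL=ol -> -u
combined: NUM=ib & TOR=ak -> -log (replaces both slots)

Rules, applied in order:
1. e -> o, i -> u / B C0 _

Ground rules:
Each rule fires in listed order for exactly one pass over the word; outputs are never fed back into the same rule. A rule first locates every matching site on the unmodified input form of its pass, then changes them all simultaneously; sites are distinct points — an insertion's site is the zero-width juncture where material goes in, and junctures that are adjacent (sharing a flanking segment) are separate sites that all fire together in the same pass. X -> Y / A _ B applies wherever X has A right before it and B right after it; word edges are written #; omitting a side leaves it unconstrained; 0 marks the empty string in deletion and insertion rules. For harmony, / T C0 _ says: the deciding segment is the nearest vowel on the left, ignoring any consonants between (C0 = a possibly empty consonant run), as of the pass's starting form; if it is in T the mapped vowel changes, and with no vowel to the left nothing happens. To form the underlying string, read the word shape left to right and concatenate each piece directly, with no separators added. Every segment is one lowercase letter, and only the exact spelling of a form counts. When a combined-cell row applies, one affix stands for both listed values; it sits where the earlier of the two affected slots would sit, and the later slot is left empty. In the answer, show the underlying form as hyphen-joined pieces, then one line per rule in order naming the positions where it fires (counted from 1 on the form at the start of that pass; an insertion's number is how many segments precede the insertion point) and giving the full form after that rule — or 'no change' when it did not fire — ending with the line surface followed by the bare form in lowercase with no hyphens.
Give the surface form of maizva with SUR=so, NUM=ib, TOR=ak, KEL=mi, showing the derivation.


underlying: dp-maizva-in-log
1. e -> o, i -> u / B C0 _: fires at position(s) 5, 9: dpmauzvaunlog
surface: dpmauzvaunlog


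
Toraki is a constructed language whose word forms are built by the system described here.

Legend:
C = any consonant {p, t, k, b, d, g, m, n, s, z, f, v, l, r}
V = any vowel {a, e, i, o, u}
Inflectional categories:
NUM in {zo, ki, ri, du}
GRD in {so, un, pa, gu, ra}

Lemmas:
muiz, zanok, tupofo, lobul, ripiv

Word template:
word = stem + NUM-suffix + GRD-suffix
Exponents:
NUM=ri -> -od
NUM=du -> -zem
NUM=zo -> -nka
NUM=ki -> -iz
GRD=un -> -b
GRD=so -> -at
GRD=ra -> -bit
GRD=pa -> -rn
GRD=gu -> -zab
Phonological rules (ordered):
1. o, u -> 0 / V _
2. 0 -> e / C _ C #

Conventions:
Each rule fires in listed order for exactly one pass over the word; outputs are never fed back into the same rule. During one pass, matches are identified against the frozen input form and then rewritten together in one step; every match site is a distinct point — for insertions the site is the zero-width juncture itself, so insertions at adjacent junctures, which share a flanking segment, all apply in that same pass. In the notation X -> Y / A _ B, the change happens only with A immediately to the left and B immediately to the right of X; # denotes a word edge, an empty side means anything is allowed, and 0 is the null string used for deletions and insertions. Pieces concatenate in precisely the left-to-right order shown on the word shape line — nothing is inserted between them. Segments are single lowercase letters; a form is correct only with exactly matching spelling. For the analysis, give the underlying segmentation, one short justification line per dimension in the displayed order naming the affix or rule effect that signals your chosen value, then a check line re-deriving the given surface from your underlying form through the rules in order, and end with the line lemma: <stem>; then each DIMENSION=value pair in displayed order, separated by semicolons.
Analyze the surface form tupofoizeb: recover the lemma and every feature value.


underlying: tupofo-iz-b
NUM=ki - signalled by the affix -iz
GRD=un - signalled by the affix -b
check: tupofoizb -> tupofoizb -> tupofoizeb
lemma: tupofo; NUM=ki; GRD=un


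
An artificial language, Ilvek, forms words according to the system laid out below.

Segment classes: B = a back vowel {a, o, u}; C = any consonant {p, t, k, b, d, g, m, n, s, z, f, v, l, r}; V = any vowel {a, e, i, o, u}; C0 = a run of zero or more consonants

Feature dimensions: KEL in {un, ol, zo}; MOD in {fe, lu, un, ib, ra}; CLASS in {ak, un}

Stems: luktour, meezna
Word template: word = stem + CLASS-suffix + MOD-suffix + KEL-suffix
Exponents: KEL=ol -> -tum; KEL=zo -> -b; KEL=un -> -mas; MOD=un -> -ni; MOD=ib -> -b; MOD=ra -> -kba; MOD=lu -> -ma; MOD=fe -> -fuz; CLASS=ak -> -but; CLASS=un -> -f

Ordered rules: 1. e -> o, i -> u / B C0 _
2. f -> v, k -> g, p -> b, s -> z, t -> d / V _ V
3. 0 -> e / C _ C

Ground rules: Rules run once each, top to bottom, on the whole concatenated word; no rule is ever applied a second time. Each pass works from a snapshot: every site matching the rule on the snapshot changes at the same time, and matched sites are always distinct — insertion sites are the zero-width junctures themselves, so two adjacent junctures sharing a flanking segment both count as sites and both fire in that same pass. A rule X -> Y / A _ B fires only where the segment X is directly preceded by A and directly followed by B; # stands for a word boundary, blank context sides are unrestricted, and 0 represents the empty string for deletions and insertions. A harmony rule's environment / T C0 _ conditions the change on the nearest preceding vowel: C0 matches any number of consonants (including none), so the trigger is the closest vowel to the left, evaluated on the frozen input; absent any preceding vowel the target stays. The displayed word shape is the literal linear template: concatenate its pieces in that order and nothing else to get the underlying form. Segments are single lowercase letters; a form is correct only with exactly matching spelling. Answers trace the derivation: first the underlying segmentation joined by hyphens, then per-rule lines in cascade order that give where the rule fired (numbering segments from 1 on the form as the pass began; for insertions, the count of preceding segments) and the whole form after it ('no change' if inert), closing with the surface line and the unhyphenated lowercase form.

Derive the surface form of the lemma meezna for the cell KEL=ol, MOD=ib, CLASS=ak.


underlying: meezna-but-b-tum
1. e -> o, i -> u / B C0 _: no change
2. f -> v, k -> g, p -> b, s -> z, t -> d / V _ V: no change
3. 0 -> e / C _ C: inserts after position(s) 4, 9, 10: meezenabutebetum
surface: meezenabutebetum


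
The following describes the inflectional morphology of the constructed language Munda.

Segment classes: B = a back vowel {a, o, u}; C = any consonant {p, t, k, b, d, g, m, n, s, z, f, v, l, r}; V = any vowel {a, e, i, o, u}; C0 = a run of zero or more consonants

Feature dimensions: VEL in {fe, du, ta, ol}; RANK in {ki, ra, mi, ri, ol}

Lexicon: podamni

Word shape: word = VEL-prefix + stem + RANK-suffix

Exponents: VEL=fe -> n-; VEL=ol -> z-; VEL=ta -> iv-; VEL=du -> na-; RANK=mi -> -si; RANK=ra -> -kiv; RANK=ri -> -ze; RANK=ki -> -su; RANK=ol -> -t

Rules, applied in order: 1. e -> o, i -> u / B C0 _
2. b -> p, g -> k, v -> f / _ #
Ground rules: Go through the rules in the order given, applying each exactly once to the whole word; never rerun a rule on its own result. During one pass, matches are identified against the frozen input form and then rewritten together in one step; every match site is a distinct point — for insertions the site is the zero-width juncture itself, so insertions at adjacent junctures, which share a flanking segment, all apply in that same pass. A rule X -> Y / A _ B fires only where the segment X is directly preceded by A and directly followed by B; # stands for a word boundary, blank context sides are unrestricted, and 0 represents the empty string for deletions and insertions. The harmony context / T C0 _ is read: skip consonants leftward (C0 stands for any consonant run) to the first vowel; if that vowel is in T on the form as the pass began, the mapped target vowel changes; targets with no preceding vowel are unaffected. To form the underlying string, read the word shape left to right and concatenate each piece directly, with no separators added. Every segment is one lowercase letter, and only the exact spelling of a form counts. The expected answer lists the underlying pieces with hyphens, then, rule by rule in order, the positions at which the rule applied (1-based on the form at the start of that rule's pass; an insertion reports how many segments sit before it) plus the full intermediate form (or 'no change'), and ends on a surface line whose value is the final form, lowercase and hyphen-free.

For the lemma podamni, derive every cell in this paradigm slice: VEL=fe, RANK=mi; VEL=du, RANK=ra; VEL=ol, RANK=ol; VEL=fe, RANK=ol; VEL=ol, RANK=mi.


cell VEL=fe, RANK=mi:
underlying: n-podamni-si
1. e -> o, i -> u / B C0 _: fires at position(s) 8: npodamnusi
2. b -> p, g -> k, v -> f / _ #: no change
surface: npodamnusi

cell VEL=du, RANK=ra:
underlying: na-podamni-kiv
1. e -> o, i -> u / B C0 _: fires at position(s) 9: napodamnukiv
2. b -> p, g -> k, v -> f / _ #: fires at position(s) 12: napodamnukif
surface: napodamnukif

cell VEL=ol, RANK=ol:
underlying: z-podamni-t
1. e -> o, i -> u / B C0 _: fires at position(s) 8: zpodamnut
2. b -> p, g -> k, v -> f / _ #: no change
surface: zpodamnut

cell VEL=fe, RANK=ol:
underlying: n-podamni-t
1. e -> o, i -> u / B C0 _: fires at position(s) 8: npodamnut
2. b -> p, g -> k, v -> f / _ #: no change
surface: npodamnut

cell VEL=ol, RANK=mi:
underlying: z-podamni-si
1. e -> o, i -> u / B C0 _: fires at position(s) 8: zpodamnusi
2. b -> p, g -> k, v -> f / _ #: no change
surface: zpodamnusi


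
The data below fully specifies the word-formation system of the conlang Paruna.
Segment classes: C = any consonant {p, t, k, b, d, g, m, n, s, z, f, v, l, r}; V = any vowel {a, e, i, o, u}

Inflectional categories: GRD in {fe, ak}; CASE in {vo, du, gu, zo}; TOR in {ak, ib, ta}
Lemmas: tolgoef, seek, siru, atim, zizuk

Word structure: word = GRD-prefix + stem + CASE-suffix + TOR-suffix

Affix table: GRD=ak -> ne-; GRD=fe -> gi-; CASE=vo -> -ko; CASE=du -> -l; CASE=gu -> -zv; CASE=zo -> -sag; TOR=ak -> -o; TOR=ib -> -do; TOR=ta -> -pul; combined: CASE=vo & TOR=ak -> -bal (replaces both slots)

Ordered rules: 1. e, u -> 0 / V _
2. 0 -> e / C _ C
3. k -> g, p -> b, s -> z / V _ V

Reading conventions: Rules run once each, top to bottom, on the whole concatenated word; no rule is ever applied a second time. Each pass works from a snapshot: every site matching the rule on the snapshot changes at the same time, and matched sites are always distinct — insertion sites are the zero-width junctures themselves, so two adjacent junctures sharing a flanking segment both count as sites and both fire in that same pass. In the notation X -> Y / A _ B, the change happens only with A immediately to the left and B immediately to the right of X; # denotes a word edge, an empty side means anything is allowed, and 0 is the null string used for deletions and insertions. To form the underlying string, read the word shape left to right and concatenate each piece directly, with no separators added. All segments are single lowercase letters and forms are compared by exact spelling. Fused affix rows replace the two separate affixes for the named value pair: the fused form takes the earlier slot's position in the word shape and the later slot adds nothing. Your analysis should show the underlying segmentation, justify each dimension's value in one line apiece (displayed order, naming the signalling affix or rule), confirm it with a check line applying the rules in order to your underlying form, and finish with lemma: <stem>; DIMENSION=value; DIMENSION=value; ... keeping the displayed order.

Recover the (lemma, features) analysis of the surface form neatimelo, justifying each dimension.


underlying: ne-atim-l-o
GRD=ak - signalled by the affix ne-
CASE=du - signalled by the affix -l
TOR=ak - signalled by the affix -o
check: neatimlo -> neatimlo -> neatimelo -> neatimelo
lemma: atim; GRD=ak; CASE=du; TOR=ak


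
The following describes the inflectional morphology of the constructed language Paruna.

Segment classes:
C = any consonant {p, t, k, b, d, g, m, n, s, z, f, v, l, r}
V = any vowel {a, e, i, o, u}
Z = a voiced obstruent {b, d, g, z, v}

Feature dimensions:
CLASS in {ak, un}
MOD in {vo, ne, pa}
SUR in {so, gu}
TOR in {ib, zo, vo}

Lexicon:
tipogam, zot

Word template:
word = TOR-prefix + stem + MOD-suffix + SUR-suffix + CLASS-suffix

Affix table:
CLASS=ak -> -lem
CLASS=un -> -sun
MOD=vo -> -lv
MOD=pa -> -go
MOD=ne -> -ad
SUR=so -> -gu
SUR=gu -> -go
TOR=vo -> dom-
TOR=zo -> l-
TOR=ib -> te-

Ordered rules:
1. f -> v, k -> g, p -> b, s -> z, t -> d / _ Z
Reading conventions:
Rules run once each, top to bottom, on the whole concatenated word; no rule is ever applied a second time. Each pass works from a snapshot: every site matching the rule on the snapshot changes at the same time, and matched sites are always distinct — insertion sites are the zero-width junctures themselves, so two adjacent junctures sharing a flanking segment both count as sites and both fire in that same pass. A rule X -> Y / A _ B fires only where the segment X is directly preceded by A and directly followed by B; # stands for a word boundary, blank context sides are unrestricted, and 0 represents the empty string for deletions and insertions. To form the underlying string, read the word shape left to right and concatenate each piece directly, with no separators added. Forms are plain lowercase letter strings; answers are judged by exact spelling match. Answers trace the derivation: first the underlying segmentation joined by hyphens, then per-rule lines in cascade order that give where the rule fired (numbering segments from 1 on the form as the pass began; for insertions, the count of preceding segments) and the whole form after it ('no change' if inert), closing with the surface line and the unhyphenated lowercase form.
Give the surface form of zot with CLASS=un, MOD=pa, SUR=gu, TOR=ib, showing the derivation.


underlying: te-zot-go-go-sun
1. f -> v, k -> g, p -> b, s -> z, t -> d / _ Z: fires at position(s) 5: tezodgogosun
surface: tezodgogosun


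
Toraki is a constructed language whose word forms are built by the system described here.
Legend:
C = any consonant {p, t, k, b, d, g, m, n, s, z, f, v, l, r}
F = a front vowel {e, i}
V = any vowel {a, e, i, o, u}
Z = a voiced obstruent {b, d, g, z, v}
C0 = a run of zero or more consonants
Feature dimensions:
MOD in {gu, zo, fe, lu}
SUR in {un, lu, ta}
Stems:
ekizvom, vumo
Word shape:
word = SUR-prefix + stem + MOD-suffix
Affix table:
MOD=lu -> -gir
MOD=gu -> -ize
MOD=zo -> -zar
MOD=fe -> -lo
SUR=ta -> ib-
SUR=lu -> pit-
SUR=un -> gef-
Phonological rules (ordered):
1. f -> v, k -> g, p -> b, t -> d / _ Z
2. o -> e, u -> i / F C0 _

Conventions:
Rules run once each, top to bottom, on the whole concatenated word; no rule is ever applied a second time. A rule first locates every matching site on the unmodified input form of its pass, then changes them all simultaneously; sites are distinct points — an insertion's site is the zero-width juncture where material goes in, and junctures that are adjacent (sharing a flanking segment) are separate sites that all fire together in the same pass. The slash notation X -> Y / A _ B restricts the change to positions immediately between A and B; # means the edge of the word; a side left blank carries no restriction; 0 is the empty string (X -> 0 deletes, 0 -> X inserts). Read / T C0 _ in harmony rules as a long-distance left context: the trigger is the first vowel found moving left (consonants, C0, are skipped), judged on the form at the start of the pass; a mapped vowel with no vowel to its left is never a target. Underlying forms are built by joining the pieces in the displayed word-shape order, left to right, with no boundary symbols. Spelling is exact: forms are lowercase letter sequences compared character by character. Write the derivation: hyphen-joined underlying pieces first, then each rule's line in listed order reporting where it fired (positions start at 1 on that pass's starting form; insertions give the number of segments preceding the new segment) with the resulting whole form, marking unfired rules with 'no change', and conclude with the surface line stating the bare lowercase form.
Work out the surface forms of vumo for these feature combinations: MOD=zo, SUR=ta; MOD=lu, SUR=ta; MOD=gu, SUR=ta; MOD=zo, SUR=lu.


cell MOD=zo, SUR=ta:
underlying: ib-vumo-zar
1. f -> v, k -> g, p -> b, t -> d / _ Z: no change
2. o -> e, u -> i / F C0 _: fires at position(s) 4: ibvimozar
surface: ibvimozar

cell MOD=lu, SUR=ta:
underlying: ib-vumo-gir
1. f -> v, k -> g, p -> b, t -> d / _ Z: no change
2. o -> e, u -> i / F C0 _: fires at position(s) 4: ibvimogir
surface: ibvimogir

cell MOD=gu, SUR=ta:
underlying: ib-vumo-ize
1. f -> v, k -> g, p -> b, t -> d / _ Z: no change
2. o -> e, u -> i / F C0 _: fires at position(s) 4: ibvimoize
surface: ibvimoize

cell MOD=zo, SUR=lu:
underlying: pit-vumo-zar
1. f -> v, k -> g, p -> b, t -> d / _ Z: fires at position(s) 3: pidvumozar
2. o -> e, u -> i / F C0 _: fires at position(s) 5: pidvimozar
surface: pidvimozar


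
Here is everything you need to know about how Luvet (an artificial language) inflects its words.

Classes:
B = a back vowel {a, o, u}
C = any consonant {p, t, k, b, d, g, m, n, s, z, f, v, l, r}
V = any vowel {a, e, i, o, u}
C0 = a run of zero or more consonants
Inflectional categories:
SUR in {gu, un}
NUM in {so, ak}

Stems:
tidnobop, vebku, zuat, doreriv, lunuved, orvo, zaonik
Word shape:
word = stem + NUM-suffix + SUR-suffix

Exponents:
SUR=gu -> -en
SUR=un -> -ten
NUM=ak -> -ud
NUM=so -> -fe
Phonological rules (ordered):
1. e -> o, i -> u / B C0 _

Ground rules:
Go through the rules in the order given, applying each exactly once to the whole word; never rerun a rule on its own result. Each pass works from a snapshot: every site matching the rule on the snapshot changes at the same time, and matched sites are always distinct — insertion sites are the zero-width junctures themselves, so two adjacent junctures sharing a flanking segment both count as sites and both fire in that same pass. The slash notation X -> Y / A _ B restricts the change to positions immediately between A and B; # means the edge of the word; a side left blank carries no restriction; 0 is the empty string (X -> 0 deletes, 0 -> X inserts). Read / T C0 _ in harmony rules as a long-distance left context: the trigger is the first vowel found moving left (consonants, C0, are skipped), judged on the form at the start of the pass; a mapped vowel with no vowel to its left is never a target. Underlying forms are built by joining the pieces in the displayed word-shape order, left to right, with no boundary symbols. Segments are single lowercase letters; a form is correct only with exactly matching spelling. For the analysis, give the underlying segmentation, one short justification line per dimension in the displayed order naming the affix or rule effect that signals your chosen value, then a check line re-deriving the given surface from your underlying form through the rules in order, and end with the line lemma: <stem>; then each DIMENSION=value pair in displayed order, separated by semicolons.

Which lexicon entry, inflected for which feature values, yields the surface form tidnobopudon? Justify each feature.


underlying: tidnobop-ud-en
SUR=gu - signalled by the affix -en
NUM=ak - signalled by the affix -ud
check: tidnobopuden -> tidnobopudon
lemma: tidnobop; SUR=gu; NUM=ak


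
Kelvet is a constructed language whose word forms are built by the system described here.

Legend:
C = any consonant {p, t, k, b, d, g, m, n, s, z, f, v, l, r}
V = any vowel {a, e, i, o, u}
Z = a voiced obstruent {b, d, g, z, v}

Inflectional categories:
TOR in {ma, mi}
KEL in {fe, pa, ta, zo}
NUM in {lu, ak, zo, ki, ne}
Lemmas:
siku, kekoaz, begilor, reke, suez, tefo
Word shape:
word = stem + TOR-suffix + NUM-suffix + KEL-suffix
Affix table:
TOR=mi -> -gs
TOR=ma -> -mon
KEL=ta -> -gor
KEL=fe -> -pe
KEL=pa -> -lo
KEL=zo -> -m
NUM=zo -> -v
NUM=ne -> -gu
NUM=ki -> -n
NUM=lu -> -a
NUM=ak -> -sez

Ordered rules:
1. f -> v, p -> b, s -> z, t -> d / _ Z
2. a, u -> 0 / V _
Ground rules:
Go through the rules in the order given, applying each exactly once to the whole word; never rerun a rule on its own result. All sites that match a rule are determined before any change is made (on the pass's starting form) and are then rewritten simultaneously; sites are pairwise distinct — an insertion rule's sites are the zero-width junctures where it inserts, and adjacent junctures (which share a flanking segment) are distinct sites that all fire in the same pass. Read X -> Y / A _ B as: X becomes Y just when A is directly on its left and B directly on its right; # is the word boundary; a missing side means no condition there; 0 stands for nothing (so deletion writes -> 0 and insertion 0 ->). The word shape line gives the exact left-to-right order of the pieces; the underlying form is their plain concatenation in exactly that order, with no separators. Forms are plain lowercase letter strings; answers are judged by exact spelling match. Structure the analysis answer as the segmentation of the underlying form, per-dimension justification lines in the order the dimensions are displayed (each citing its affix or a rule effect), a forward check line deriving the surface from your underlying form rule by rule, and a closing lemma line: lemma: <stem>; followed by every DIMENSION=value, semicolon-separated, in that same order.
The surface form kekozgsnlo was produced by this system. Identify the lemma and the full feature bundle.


underlying: kekoaz-gs-n-lo
TOR=mi - signalled by the affix -gs
KEL=pa - signalled by the affix -lo
NUM=ki - signalled by the affix -n
check: kekoazgsnlo -> kekoazgsnlo -> kekozgsnlo
lemma: kekoaz; TOR=mi; KEL=pa; NUM=ki


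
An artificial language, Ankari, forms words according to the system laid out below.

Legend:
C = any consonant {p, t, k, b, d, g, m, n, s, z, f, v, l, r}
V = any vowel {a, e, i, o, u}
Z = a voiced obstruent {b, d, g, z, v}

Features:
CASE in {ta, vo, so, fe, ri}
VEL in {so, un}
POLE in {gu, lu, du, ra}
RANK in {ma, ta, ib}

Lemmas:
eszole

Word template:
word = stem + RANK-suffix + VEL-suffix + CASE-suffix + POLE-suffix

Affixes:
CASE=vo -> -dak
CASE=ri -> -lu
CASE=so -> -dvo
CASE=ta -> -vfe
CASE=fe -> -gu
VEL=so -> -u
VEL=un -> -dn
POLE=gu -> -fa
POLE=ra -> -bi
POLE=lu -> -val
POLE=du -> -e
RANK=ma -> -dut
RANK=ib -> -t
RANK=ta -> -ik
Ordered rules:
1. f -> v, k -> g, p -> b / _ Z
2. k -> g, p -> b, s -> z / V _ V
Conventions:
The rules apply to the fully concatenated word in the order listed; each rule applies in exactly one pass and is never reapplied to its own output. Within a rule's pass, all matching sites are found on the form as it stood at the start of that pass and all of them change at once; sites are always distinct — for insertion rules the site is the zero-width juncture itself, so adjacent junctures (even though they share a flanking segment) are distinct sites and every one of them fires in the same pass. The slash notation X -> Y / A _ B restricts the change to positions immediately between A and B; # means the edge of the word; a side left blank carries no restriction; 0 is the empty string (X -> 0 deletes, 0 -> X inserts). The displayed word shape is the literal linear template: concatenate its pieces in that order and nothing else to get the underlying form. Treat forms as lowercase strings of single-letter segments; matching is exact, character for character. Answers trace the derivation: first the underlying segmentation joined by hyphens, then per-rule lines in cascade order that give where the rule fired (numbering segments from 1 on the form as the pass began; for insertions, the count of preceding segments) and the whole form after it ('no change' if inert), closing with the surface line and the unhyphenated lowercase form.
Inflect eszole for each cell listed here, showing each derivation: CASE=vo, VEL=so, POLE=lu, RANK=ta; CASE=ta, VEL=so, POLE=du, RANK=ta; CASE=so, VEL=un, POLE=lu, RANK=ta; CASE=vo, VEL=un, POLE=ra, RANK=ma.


cell CASE=vo, VEL=so, POLE=lu, RANK=ta:
underlying: eszole-ik-u-dak-val
1. f -> v, k -> g, p -> b / _ Z: fires at position(s) 12: eszoleikudagval
2. k -> g, p -> b, s -> z / V _ V: fires at position(s) 8: eszoleigudagval
surface: eszoleigudagval

cell CASE=ta, VEL=so, POLE=du, RANK=ta:
underlying: eszole-ik-u-vfe-e
1. f -> v, k -> g, p -> b / _ Z: no change
2. k -> g, p -> b, s -> z / V _ V: fires at position(s) 8: eszoleiguvfee
surface: eszoleiguvfee

cell CASE=so, VEL=un, POLE=lu, RANK=ta:
underlying: eszole-ik-dn-dvo-val
1. f -> v, k -> g, p -> b / _ Z: fires at position(s) 8: eszoleigdndvoval
2. k -> g, p -> b, s -> z / V _ V: no change
surface: eszoleigdndvoval

cell CASE=vo, VEL=un, POLE=ra, RANK=ma:
underlying: eszole-dut-dn-dak-bi
1. f -> v, k -> g, p -> b / _ Z: fires at position(s) 14: eszoledutdndagbi
2. k -> g, p -> b, s -> z / V _ V: no change
surface: eszoledutdndagbi


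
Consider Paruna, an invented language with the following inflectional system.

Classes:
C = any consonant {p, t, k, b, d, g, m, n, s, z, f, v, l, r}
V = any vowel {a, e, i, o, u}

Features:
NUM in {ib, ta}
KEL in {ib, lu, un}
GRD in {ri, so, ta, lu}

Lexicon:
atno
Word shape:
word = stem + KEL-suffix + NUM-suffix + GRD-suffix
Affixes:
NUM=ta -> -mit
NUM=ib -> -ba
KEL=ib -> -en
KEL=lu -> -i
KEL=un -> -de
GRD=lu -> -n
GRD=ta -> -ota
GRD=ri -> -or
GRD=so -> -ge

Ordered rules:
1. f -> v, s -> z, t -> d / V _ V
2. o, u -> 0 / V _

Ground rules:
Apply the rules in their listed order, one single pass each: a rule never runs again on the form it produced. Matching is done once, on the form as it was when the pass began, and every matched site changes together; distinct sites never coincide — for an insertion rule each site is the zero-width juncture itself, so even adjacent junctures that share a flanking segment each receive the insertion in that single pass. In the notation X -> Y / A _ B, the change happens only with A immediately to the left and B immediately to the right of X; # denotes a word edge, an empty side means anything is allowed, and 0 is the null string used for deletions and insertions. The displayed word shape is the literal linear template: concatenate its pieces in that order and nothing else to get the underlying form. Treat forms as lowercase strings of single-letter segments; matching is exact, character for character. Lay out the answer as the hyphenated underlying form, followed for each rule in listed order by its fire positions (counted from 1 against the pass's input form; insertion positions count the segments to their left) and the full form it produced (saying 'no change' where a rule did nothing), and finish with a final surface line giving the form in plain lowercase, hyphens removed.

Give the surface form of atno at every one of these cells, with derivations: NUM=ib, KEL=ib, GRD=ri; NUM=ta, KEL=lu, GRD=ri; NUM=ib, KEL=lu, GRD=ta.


cell NUM=ib, KEL=ib, GRD=ri:
underlying: atno-en-ba-or
1. f -> v, s -> z, t -> d / V _ V: no change
2. o, u -> 0 / V _: fires at position(s) 9: atnoenbar
surface: atnoenbar

cell NUM=ta, KEL=lu, GRD=ri:
underlying: atno-i-mit-or
1. f -> v, s -> z, t -> d / V _ V: fires at position(s) 8: atnoimidor
2. o, u -> 0 / V _: no change
surface: atnoimidor

cell NUM=ib, KEL=lu, GRD=ta:
underlying: atno-i-ba-ota
1. f -> v, s -> z, t -> d / V _ V: fires at position(s) 9: atnoibaoda
2. o, u -> 0 / V _: fires at position(s) 8: atnoibada
surface: atnoibada


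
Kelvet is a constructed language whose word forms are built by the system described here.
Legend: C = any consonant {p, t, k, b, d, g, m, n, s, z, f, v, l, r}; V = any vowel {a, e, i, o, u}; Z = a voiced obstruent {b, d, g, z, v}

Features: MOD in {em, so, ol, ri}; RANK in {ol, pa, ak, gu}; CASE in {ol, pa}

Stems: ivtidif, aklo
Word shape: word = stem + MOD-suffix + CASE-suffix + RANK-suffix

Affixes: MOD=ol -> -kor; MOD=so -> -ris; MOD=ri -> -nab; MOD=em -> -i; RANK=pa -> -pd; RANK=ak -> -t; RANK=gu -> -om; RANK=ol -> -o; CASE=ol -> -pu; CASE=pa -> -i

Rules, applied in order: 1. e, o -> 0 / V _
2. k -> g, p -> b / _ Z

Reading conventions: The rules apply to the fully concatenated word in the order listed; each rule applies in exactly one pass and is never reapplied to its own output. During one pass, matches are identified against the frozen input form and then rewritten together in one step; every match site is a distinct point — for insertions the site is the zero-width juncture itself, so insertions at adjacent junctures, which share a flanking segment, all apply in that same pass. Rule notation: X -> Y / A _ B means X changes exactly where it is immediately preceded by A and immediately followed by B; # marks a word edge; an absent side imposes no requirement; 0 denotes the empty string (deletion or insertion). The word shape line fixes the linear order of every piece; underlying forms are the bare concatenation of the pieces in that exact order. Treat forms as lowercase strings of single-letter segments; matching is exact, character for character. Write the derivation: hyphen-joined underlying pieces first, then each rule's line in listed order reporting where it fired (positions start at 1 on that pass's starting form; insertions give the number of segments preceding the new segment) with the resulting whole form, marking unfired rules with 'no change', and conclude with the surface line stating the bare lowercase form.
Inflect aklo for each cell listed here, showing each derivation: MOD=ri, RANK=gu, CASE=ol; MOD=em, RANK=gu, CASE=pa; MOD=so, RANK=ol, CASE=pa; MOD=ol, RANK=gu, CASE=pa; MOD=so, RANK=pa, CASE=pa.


cell MOD=ri, RANK=gu, CASE=ol:
underlying: aklo-nab-pu-om
1. e, o -> 0 / V _: fires at position(s) 10: aklonabpum
2. k -> g, p -> b / _ Z: no change
surface: aklonabpum

cell MOD=em, RANK=gu, CASE=pa:
underlying: aklo-i-i-om
1. e, o -> 0 / V _: fires at position(s) 7: akloiim
2. k -> g, p -> b / _ Z: no change
surface: akloiim

cell MOD=so, RANK=ol, CASE=pa:
underlying: aklo-ris-i-o
1. e, o -> 0 / V _: fires at position(s) 9: aklorisi
2. k -> g, p -> b / _ Z: no change
surface: aklorisi

cell MOD=ol, RANK=gu, CASE=pa:
underlying: aklo-kor-i-om
1. e, o -> 0 / V _: fires at position(s) 9: aklokorim
2. k -> g, p -> b / _ Z: no change
surface: aklokorim

cell MOD=so, RANK=pa, CASE=pa:
underlying: aklo-ris-i-pd
1. e, o -> 0 / V _: no change
2. k -> g, p -> b / _ Z: fires at position(s) 9: aklorisibd
surface: aklorisibd


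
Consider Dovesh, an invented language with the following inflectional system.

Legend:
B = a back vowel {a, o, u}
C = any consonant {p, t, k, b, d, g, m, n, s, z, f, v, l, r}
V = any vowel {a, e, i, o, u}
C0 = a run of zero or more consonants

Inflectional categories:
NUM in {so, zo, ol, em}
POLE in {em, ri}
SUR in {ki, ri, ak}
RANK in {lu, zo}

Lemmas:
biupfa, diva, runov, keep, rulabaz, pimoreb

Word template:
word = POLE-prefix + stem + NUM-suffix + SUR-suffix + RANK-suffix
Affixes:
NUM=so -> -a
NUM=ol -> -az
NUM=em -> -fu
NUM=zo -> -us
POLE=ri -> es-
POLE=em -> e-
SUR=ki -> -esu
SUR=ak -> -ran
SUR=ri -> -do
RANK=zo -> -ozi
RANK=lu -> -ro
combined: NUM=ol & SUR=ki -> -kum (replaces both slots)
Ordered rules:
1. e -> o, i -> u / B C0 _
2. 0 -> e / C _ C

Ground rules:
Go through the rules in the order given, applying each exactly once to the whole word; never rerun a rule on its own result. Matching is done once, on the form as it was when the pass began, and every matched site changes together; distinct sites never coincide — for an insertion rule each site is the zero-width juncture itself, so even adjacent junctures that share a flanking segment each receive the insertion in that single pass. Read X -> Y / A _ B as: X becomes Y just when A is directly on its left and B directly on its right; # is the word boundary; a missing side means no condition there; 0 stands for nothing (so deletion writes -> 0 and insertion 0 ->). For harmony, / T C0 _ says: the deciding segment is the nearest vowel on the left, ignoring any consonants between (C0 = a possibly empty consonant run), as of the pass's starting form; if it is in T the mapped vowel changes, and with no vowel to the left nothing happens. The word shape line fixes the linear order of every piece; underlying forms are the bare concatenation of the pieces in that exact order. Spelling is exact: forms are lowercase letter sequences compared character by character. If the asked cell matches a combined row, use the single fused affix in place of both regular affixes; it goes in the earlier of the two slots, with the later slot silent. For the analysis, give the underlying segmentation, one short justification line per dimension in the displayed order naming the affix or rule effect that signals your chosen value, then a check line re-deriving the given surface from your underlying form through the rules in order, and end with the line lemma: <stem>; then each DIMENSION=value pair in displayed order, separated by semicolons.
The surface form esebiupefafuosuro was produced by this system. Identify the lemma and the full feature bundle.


underlying: es-biupfa-fu-esu-ro
NUM=em - signalled by the affix -fu
POLE=ri - signalled by the affix es-
SUR=ki - signalled by the affix -esu
RANK=lu - signalled by the affix -ro
check: esbiupfafuesuro -> esbiupfafuosuro -> esebiupefafuosuro
lemma: biupfa; NUM=em; POLE=ri; SUR=ki; RANK=lu


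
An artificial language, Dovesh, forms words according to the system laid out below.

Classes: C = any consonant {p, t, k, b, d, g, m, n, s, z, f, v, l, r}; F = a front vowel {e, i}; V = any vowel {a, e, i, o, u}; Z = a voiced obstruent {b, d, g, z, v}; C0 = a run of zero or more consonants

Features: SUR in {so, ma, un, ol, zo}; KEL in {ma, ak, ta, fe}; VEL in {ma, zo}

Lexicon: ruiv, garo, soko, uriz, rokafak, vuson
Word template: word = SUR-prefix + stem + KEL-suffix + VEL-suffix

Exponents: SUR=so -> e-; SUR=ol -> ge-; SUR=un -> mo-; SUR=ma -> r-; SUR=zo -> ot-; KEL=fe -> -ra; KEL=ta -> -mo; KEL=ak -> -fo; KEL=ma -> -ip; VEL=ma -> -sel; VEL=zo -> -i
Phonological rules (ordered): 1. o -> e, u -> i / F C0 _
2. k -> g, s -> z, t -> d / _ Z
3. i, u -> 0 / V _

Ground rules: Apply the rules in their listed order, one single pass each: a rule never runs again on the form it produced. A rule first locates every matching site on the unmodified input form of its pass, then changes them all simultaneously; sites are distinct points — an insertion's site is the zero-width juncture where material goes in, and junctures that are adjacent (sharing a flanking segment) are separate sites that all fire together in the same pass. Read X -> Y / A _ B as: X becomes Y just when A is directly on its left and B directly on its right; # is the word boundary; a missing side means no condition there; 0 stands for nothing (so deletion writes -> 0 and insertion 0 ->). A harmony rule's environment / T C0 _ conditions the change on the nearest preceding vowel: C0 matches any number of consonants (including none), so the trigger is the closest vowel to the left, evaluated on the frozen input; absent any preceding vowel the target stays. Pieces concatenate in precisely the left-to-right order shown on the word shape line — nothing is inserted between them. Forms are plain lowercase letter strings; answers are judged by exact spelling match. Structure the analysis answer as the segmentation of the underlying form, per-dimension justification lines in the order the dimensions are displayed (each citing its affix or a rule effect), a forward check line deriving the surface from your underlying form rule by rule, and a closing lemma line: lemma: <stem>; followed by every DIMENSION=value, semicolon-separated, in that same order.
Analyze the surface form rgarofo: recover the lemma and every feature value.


underlying: r-garo-fo-i
SUR=ma - signalled by the affix r-
KEL=ak - signalled by the affix -fo
VEL=zo - signalled by the affix -i
check: rgarofoi -> rgarofoi -> rgarofoi -> rgarofo
lemma: garo; SUR=ma; KEL=ak; VEL=zo


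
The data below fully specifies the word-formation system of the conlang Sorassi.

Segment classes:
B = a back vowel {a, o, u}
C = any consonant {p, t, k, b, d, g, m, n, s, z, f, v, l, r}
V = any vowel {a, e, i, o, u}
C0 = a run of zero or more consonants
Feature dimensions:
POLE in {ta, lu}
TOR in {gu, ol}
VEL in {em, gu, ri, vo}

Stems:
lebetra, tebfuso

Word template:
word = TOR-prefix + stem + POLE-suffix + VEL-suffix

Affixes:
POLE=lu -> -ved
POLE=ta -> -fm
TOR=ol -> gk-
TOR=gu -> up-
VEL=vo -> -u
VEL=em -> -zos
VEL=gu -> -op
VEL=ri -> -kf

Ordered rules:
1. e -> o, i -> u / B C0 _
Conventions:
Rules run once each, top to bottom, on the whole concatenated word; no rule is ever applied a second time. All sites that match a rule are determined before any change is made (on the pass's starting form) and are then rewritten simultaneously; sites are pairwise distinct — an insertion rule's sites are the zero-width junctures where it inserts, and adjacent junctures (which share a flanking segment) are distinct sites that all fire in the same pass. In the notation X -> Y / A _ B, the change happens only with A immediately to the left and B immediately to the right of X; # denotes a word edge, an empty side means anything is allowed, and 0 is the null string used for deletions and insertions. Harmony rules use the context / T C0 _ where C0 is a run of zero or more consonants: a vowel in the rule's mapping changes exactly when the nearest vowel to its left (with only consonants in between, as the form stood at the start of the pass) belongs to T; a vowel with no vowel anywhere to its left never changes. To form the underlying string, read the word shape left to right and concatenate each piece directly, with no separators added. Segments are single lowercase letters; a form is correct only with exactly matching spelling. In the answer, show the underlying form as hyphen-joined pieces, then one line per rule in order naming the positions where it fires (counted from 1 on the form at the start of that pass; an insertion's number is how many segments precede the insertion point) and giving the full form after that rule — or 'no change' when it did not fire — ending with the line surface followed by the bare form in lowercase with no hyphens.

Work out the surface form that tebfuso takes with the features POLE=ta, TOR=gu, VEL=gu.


underlying: up-tebfuso-fm-op
1. e -> o, i -> u / B C0 _: fires at position(s) 4: uptobfusofmop
surface: uptobfusofmop
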